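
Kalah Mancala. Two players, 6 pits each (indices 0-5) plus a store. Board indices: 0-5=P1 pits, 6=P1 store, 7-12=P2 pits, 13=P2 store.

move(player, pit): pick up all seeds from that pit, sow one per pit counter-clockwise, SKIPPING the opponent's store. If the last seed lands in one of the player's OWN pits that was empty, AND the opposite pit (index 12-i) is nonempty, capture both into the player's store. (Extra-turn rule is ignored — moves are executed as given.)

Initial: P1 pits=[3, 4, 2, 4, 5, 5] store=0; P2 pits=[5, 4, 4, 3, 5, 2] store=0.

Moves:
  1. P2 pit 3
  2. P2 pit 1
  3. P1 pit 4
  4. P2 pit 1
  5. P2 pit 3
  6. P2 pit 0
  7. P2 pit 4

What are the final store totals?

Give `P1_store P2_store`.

Answer: 1 11

Derivation:
Move 1: P2 pit3 -> P1=[3,4,2,4,5,5](0) P2=[5,4,4,0,6,3](1)
Move 2: P2 pit1 -> P1=[3,4,2,4,5,5](0) P2=[5,0,5,1,7,4](1)
Move 3: P1 pit4 -> P1=[3,4,2,4,0,6](1) P2=[6,1,6,1,7,4](1)
Move 4: P2 pit1 -> P1=[3,4,2,4,0,6](1) P2=[6,0,7,1,7,4](1)
Move 5: P2 pit3 -> P1=[3,4,2,4,0,6](1) P2=[6,0,7,0,8,4](1)
Move 6: P2 pit0 -> P1=[3,4,2,4,0,6](1) P2=[0,1,8,1,9,5](2)
Move 7: P2 pit4 -> P1=[4,5,3,5,1,0](1) P2=[0,1,8,1,0,6](11)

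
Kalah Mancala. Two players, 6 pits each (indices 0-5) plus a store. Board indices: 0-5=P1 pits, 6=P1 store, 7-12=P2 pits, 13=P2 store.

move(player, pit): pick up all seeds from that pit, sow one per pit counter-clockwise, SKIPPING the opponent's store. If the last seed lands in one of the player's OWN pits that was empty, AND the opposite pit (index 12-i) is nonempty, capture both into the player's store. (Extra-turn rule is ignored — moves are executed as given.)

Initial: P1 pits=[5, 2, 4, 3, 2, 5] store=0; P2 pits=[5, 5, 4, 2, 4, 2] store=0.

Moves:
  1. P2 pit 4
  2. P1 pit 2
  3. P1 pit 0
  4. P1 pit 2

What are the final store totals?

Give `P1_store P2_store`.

Answer: 2 1

Derivation:
Move 1: P2 pit4 -> P1=[6,3,4,3,2,5](0) P2=[5,5,4,2,0,3](1)
Move 2: P1 pit2 -> P1=[6,3,0,4,3,6](1) P2=[5,5,4,2,0,3](1)
Move 3: P1 pit0 -> P1=[0,4,1,5,4,7](2) P2=[5,5,4,2,0,3](1)
Move 4: P1 pit2 -> P1=[0,4,0,6,4,7](2) P2=[5,5,4,2,0,3](1)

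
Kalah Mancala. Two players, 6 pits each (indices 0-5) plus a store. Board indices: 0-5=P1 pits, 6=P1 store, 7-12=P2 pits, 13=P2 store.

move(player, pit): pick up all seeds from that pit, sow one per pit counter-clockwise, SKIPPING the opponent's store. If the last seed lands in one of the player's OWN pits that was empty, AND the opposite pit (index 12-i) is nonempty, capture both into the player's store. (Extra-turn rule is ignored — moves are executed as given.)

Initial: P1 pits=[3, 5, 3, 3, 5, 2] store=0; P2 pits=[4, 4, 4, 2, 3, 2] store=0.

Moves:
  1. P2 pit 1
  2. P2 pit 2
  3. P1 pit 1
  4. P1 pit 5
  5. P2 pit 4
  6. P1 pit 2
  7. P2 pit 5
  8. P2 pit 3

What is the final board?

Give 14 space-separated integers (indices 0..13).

Answer: 7 2 1 6 7 1 3 6 1 0 0 1 1 4

Derivation:
Move 1: P2 pit1 -> P1=[3,5,3,3,5,2](0) P2=[4,0,5,3,4,3](0)
Move 2: P2 pit2 -> P1=[4,5,3,3,5,2](0) P2=[4,0,0,4,5,4](1)
Move 3: P1 pit1 -> P1=[4,0,4,4,6,3](1) P2=[4,0,0,4,5,4](1)
Move 4: P1 pit5 -> P1=[4,0,4,4,6,0](2) P2=[5,1,0,4,5,4](1)
Move 5: P2 pit4 -> P1=[5,1,5,4,6,0](2) P2=[5,1,0,4,0,5](2)
Move 6: P1 pit2 -> P1=[5,1,0,5,7,1](3) P2=[6,1,0,4,0,5](2)
Move 7: P2 pit5 -> P1=[6,2,1,6,7,1](3) P2=[6,1,0,4,0,0](3)
Move 8: P2 pit3 -> P1=[7,2,1,6,7,1](3) P2=[6,1,0,0,1,1](4)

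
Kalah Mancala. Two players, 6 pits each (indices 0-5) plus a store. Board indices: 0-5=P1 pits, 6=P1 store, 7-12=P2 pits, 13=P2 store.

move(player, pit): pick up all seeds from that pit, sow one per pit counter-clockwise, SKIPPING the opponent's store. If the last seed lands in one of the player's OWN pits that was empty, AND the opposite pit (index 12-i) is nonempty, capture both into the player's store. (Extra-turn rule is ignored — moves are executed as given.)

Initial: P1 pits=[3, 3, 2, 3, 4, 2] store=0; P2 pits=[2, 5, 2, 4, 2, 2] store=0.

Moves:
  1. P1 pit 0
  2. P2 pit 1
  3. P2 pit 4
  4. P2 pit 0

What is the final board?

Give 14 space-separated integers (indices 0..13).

Move 1: P1 pit0 -> P1=[0,4,3,4,4,2](0) P2=[2,5,2,4,2,2](0)
Move 2: P2 pit1 -> P1=[0,4,3,4,4,2](0) P2=[2,0,3,5,3,3](1)
Move 3: P2 pit4 -> P1=[1,4,3,4,4,2](0) P2=[2,0,3,5,0,4](2)
Move 4: P2 pit0 -> P1=[1,4,3,4,4,2](0) P2=[0,1,4,5,0,4](2)

Answer: 1 4 3 4 4 2 0 0 1 4 5 0 4 2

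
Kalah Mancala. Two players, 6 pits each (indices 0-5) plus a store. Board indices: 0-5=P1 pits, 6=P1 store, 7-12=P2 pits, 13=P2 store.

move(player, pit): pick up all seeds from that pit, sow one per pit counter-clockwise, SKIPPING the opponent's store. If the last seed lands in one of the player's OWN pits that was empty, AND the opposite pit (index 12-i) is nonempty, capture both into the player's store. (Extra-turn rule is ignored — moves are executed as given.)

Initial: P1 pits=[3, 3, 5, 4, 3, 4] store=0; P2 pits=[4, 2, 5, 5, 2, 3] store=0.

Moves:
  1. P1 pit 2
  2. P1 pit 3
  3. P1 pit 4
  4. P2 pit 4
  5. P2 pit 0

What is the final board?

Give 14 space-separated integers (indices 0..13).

Move 1: P1 pit2 -> P1=[3,3,0,5,4,5](1) P2=[5,2,5,5,2,3](0)
Move 2: P1 pit3 -> P1=[3,3,0,0,5,6](2) P2=[6,3,5,5,2,3](0)
Move 3: P1 pit4 -> P1=[3,3,0,0,0,7](3) P2=[7,4,6,5,2,3](0)
Move 4: P2 pit4 -> P1=[3,3,0,0,0,7](3) P2=[7,4,6,5,0,4](1)
Move 5: P2 pit0 -> P1=[4,3,0,0,0,7](3) P2=[0,5,7,6,1,5](2)

Answer: 4 3 0 0 0 7 3 0 5 7 6 1 5 2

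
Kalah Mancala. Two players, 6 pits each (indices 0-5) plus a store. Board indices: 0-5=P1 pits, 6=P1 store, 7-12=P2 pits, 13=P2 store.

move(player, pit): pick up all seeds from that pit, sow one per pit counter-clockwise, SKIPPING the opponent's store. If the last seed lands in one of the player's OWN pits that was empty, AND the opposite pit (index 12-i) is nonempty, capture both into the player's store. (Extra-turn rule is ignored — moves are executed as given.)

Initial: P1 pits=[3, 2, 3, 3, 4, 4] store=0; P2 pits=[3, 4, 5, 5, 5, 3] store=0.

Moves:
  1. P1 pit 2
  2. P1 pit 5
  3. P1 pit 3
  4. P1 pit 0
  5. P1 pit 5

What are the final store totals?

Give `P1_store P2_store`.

Move 1: P1 pit2 -> P1=[3,2,0,4,5,5](0) P2=[3,4,5,5,5,3](0)
Move 2: P1 pit5 -> P1=[3,2,0,4,5,0](1) P2=[4,5,6,6,5,3](0)
Move 3: P1 pit3 -> P1=[3,2,0,0,6,1](2) P2=[5,5,6,6,5,3](0)
Move 4: P1 pit0 -> P1=[0,3,1,0,6,1](9) P2=[5,5,0,6,5,3](0)
Move 5: P1 pit5 -> P1=[0,3,1,0,6,0](10) P2=[5,5,0,6,5,3](0)

Answer: 10 0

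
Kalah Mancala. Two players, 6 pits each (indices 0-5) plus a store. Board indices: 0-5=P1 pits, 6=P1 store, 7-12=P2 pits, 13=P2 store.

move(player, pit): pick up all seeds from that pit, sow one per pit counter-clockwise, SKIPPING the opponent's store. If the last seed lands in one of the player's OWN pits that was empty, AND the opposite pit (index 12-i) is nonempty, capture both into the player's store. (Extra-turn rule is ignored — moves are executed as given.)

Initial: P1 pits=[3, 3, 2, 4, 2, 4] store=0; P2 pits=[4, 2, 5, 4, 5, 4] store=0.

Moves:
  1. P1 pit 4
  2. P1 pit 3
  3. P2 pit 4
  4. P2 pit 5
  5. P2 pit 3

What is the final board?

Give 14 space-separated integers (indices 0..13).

Move 1: P1 pit4 -> P1=[3,3,2,4,0,5](1) P2=[4,2,5,4,5,4](0)
Move 2: P1 pit3 -> P1=[3,3,2,0,1,6](2) P2=[5,2,5,4,5,4](0)
Move 3: P2 pit4 -> P1=[4,4,3,0,1,6](2) P2=[5,2,5,4,0,5](1)
Move 4: P2 pit5 -> P1=[5,5,4,1,1,6](2) P2=[5,2,5,4,0,0](2)
Move 5: P2 pit3 -> P1=[6,5,4,1,1,6](2) P2=[5,2,5,0,1,1](3)

Answer: 6 5 4 1 1 6 2 5 2 5 0 1 1 3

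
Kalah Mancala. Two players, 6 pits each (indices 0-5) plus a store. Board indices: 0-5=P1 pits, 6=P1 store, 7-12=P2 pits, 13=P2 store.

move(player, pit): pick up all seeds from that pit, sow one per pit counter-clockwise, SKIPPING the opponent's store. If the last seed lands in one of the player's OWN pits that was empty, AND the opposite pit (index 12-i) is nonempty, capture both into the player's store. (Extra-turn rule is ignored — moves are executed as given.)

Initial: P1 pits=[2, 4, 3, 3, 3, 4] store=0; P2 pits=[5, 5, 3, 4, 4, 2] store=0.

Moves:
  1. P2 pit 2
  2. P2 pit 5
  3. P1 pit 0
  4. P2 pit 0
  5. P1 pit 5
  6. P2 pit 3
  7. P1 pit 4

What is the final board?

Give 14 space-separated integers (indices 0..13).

Move 1: P2 pit2 -> P1=[2,4,3,3,3,4](0) P2=[5,5,0,5,5,3](0)
Move 2: P2 pit5 -> P1=[3,5,3,3,3,4](0) P2=[5,5,0,5,5,0](1)
Move 3: P1 pit0 -> P1=[0,6,4,4,3,4](0) P2=[5,5,0,5,5,0](1)
Move 4: P2 pit0 -> P1=[0,6,4,4,3,4](0) P2=[0,6,1,6,6,1](1)
Move 5: P1 pit5 -> P1=[0,6,4,4,3,0](1) P2=[1,7,2,6,6,1](1)
Move 6: P2 pit3 -> P1=[1,7,5,4,3,0](1) P2=[1,7,2,0,7,2](2)
Move 7: P1 pit4 -> P1=[1,7,5,4,0,1](2) P2=[2,7,2,0,7,2](2)

Answer: 1 7 5 4 0 1 2 2 7 2 0 7 2 2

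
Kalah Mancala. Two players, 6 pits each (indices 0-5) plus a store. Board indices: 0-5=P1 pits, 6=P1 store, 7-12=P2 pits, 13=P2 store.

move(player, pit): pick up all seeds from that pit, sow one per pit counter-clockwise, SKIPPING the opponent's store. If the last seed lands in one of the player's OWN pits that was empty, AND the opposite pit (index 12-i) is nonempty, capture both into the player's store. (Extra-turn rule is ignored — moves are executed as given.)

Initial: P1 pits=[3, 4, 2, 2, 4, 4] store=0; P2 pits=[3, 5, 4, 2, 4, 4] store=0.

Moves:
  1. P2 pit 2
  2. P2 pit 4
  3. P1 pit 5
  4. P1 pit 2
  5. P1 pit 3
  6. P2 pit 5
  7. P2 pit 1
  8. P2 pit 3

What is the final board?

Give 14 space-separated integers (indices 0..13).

Move 1: P2 pit2 -> P1=[3,4,2,2,4,4](0) P2=[3,5,0,3,5,5](1)
Move 2: P2 pit4 -> P1=[4,5,3,2,4,4](0) P2=[3,5,0,3,0,6](2)
Move 3: P1 pit5 -> P1=[4,5,3,2,4,0](1) P2=[4,6,1,3,0,6](2)
Move 4: P1 pit2 -> P1=[4,5,0,3,5,0](6) P2=[0,6,1,3,0,6](2)
Move 5: P1 pit3 -> P1=[4,5,0,0,6,1](7) P2=[0,6,1,3,0,6](2)
Move 6: P2 pit5 -> P1=[5,6,1,1,7,1](7) P2=[0,6,1,3,0,0](3)
Move 7: P2 pit1 -> P1=[6,6,1,1,7,1](7) P2=[0,0,2,4,1,1](4)
Move 8: P2 pit3 -> P1=[7,6,1,1,7,1](7) P2=[0,0,2,0,2,2](5)

Answer: 7 6 1 1 7 1 7 0 0 2 0 2 2 5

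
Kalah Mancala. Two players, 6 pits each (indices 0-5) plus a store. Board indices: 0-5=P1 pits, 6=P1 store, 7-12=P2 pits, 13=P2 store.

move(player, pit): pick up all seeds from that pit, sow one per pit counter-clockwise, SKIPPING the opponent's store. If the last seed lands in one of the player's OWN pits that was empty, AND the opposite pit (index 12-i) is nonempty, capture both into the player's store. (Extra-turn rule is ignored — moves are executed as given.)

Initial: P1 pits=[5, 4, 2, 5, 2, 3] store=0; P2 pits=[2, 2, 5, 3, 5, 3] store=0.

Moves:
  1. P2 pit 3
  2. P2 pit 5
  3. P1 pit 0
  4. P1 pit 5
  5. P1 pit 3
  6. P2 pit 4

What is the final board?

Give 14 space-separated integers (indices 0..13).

Answer: 1 7 5 1 4 1 3 4 4 7 0 0 1 3

Derivation:
Move 1: P2 pit3 -> P1=[5,4,2,5,2,3](0) P2=[2,2,5,0,6,4](1)
Move 2: P2 pit5 -> P1=[6,5,3,5,2,3](0) P2=[2,2,5,0,6,0](2)
Move 3: P1 pit0 -> P1=[0,6,4,6,3,4](1) P2=[2,2,5,0,6,0](2)
Move 4: P1 pit5 -> P1=[0,6,4,6,3,0](2) P2=[3,3,6,0,6,0](2)
Move 5: P1 pit3 -> P1=[0,6,4,0,4,1](3) P2=[4,4,7,0,6,0](2)
Move 6: P2 pit4 -> P1=[1,7,5,1,4,1](3) P2=[4,4,7,0,0,1](3)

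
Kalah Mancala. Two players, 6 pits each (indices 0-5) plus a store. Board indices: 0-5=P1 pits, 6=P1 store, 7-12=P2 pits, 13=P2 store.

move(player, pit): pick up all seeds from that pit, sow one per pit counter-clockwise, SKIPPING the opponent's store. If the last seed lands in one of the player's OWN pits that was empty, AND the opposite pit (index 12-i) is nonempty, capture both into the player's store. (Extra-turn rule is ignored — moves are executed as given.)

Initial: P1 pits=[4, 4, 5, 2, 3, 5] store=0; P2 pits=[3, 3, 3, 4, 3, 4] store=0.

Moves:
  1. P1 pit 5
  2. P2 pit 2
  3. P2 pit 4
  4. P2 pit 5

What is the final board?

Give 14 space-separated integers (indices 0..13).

Move 1: P1 pit5 -> P1=[4,4,5,2,3,0](1) P2=[4,4,4,5,3,4](0)
Move 2: P2 pit2 -> P1=[4,4,5,2,3,0](1) P2=[4,4,0,6,4,5](1)
Move 3: P2 pit4 -> P1=[5,5,5,2,3,0](1) P2=[4,4,0,6,0,6](2)
Move 4: P2 pit5 -> P1=[6,6,6,3,4,0](1) P2=[4,4,0,6,0,0](3)

Answer: 6 6 6 3 4 0 1 4 4 0 6 0 0 3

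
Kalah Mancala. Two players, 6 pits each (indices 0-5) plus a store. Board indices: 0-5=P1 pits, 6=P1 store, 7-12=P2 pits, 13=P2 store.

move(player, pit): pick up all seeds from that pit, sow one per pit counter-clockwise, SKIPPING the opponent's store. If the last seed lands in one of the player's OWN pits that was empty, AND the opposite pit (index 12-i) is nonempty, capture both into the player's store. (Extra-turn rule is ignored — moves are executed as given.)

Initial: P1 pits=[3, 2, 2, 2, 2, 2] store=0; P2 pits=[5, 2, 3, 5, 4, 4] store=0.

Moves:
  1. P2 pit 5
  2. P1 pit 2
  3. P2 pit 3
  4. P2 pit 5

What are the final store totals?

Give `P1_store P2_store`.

Answer: 0 3

Derivation:
Move 1: P2 pit5 -> P1=[4,3,3,2,2,2](0) P2=[5,2,3,5,4,0](1)
Move 2: P1 pit2 -> P1=[4,3,0,3,3,3](0) P2=[5,2,3,5,4,0](1)
Move 3: P2 pit3 -> P1=[5,4,0,3,3,3](0) P2=[5,2,3,0,5,1](2)
Move 4: P2 pit5 -> P1=[5,4,0,3,3,3](0) P2=[5,2,3,0,5,0](3)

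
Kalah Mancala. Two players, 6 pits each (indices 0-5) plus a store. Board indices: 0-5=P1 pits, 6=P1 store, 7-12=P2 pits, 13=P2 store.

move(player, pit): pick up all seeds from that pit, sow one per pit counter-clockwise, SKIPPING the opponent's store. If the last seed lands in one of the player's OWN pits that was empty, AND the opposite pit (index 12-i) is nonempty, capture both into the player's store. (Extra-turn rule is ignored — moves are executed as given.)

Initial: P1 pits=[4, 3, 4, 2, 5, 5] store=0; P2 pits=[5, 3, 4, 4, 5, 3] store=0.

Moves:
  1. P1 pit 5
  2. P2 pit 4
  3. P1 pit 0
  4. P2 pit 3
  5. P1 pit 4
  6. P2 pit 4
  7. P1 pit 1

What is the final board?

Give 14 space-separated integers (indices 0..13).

Move 1: P1 pit5 -> P1=[4,3,4,2,5,0](1) P2=[6,4,5,5,5,3](0)
Move 2: P2 pit4 -> P1=[5,4,5,2,5,0](1) P2=[6,4,5,5,0,4](1)
Move 3: P1 pit0 -> P1=[0,5,6,3,6,0](8) P2=[0,4,5,5,0,4](1)
Move 4: P2 pit3 -> P1=[1,6,6,3,6,0](8) P2=[0,4,5,0,1,5](2)
Move 5: P1 pit4 -> P1=[1,6,6,3,0,1](9) P2=[1,5,6,1,1,5](2)
Move 6: P2 pit4 -> P1=[1,6,6,3,0,1](9) P2=[1,5,6,1,0,6](2)
Move 7: P1 pit1 -> P1=[1,0,7,4,1,2](10) P2=[2,5,6,1,0,6](2)

Answer: 1 0 7 4 1 2 10 2 5 6 1 0 6 2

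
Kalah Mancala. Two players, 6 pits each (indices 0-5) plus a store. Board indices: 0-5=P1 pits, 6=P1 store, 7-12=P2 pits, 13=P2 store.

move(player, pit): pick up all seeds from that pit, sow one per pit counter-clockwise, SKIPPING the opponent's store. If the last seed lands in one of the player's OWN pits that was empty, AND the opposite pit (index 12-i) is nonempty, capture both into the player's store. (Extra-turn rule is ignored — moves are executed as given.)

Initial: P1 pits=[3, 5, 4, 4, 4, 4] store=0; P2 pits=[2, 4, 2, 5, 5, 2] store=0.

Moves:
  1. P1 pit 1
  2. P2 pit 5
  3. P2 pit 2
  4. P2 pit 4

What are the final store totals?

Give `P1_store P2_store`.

Answer: 1 2

Derivation:
Move 1: P1 pit1 -> P1=[3,0,5,5,5,5](1) P2=[2,4,2,5,5,2](0)
Move 2: P2 pit5 -> P1=[4,0,5,5,5,5](1) P2=[2,4,2,5,5,0](1)
Move 3: P2 pit2 -> P1=[4,0,5,5,5,5](1) P2=[2,4,0,6,6,0](1)
Move 4: P2 pit4 -> P1=[5,1,6,6,5,5](1) P2=[2,4,0,6,0,1](2)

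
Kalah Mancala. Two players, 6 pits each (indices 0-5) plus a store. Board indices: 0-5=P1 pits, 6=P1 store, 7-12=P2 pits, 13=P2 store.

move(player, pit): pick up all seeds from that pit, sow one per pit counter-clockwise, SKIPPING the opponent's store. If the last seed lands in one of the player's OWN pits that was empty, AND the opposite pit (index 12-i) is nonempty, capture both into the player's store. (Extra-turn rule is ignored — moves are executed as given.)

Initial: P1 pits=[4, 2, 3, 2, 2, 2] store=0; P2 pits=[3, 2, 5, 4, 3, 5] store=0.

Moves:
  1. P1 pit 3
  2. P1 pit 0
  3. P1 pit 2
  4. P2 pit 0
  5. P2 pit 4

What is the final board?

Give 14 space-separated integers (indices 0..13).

Move 1: P1 pit3 -> P1=[4,2,3,0,3,3](0) P2=[3,2,5,4,3,5](0)
Move 2: P1 pit0 -> P1=[0,3,4,1,4,3](0) P2=[3,2,5,4,3,5](0)
Move 3: P1 pit2 -> P1=[0,3,0,2,5,4](1) P2=[3,2,5,4,3,5](0)
Move 4: P2 pit0 -> P1=[0,3,0,2,5,4](1) P2=[0,3,6,5,3,5](0)
Move 5: P2 pit4 -> P1=[1,3,0,2,5,4](1) P2=[0,3,6,5,0,6](1)

Answer: 1 3 0 2 5 4 1 0 3 6 5 0 6 1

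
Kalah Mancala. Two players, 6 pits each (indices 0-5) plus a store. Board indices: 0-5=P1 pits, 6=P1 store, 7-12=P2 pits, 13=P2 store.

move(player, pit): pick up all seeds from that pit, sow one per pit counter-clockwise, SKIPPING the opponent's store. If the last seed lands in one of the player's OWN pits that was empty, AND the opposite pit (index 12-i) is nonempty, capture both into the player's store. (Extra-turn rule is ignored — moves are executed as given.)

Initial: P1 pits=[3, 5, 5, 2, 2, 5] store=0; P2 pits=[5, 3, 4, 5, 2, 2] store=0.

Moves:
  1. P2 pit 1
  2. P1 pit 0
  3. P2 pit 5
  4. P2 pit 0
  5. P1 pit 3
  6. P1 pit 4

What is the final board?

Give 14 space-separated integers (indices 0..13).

Move 1: P2 pit1 -> P1=[3,5,5,2,2,5](0) P2=[5,0,5,6,3,2](0)
Move 2: P1 pit0 -> P1=[0,6,6,3,2,5](0) P2=[5,0,5,6,3,2](0)
Move 3: P2 pit5 -> P1=[1,6,6,3,2,5](0) P2=[5,0,5,6,3,0](1)
Move 4: P2 pit0 -> P1=[0,6,6,3,2,5](0) P2=[0,1,6,7,4,0](3)
Move 5: P1 pit3 -> P1=[0,6,6,0,3,6](1) P2=[0,1,6,7,4,0](3)
Move 6: P1 pit4 -> P1=[0,6,6,0,0,7](2) P2=[1,1,6,7,4,0](3)

Answer: 0 6 6 0 0 7 2 1 1 6 7 4 0 3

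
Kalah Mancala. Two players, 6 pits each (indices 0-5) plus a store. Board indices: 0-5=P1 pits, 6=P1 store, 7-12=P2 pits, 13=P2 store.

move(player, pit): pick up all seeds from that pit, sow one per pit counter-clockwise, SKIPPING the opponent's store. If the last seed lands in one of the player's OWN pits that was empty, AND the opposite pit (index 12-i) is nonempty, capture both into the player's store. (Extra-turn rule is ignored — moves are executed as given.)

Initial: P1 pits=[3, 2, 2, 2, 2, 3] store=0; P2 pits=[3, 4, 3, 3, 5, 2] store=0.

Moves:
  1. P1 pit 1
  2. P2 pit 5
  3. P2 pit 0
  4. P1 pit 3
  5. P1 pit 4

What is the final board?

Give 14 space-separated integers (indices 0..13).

Answer: 4 0 3 0 0 5 2 1 5 4 4 5 0 1

Derivation:
Move 1: P1 pit1 -> P1=[3,0,3,3,2,3](0) P2=[3,4,3,3,5,2](0)
Move 2: P2 pit5 -> P1=[4,0,3,3,2,3](0) P2=[3,4,3,3,5,0](1)
Move 3: P2 pit0 -> P1=[4,0,3,3,2,3](0) P2=[0,5,4,4,5,0](1)
Move 4: P1 pit3 -> P1=[4,0,3,0,3,4](1) P2=[0,5,4,4,5,0](1)
Move 5: P1 pit4 -> P1=[4,0,3,0,0,5](2) P2=[1,5,4,4,5,0](1)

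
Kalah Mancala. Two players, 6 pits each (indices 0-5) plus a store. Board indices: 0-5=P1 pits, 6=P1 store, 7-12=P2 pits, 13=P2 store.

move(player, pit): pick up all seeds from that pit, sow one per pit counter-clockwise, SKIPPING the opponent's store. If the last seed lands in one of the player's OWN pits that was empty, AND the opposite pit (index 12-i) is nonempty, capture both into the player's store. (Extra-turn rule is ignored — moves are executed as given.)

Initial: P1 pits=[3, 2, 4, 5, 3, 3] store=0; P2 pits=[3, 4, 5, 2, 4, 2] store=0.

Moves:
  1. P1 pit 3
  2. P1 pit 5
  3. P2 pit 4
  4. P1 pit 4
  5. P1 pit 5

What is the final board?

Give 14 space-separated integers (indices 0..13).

Move 1: P1 pit3 -> P1=[3,2,4,0,4,4](1) P2=[4,5,5,2,4,2](0)
Move 2: P1 pit5 -> P1=[3,2,4,0,4,0](2) P2=[5,6,6,2,4,2](0)
Move 3: P2 pit4 -> P1=[4,3,4,0,4,0](2) P2=[5,6,6,2,0,3](1)
Move 4: P1 pit4 -> P1=[4,3,4,0,0,1](3) P2=[6,7,6,2,0,3](1)
Move 5: P1 pit5 -> P1=[4,3,4,0,0,0](4) P2=[6,7,6,2,0,3](1)

Answer: 4 3 4 0 0 0 4 6 7 6 2 0 3 1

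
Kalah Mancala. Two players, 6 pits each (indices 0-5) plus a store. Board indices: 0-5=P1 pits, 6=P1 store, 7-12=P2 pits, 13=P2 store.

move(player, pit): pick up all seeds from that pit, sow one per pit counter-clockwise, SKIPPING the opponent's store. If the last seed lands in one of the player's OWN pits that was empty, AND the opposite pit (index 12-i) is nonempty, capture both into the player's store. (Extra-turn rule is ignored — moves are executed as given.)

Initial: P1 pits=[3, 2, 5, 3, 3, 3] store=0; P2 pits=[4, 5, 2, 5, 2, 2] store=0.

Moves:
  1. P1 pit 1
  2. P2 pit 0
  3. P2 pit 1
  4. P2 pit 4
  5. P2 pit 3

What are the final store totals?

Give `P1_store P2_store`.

Move 1: P1 pit1 -> P1=[3,0,6,4,3,3](0) P2=[4,5,2,5,2,2](0)
Move 2: P2 pit0 -> P1=[3,0,6,4,3,3](0) P2=[0,6,3,6,3,2](0)
Move 3: P2 pit1 -> P1=[4,0,6,4,3,3](0) P2=[0,0,4,7,4,3](1)
Move 4: P2 pit4 -> P1=[5,1,6,4,3,3](0) P2=[0,0,4,7,0,4](2)
Move 5: P2 pit3 -> P1=[6,2,7,5,3,3](0) P2=[0,0,4,0,1,5](3)

Answer: 0 3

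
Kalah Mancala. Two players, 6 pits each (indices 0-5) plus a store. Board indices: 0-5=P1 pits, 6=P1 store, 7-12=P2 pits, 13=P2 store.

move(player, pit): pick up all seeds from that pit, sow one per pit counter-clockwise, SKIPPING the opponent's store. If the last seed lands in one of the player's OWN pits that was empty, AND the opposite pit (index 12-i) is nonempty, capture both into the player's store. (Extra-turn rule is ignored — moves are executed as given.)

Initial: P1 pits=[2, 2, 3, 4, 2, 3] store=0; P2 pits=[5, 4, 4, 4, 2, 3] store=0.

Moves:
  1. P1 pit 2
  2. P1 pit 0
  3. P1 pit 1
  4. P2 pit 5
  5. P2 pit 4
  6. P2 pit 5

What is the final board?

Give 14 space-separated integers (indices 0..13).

Answer: 1 1 1 6 4 4 5 5 4 4 0 0 0 3

Derivation:
Move 1: P1 pit2 -> P1=[2,2,0,5,3,4](0) P2=[5,4,4,4,2,3](0)
Move 2: P1 pit0 -> P1=[0,3,0,5,3,4](5) P2=[5,4,4,0,2,3](0)
Move 3: P1 pit1 -> P1=[0,0,1,6,4,4](5) P2=[5,4,4,0,2,3](0)
Move 4: P2 pit5 -> P1=[1,1,1,6,4,4](5) P2=[5,4,4,0,2,0](1)
Move 5: P2 pit4 -> P1=[1,1,1,6,4,4](5) P2=[5,4,4,0,0,1](2)
Move 6: P2 pit5 -> P1=[1,1,1,6,4,4](5) P2=[5,4,4,0,0,0](3)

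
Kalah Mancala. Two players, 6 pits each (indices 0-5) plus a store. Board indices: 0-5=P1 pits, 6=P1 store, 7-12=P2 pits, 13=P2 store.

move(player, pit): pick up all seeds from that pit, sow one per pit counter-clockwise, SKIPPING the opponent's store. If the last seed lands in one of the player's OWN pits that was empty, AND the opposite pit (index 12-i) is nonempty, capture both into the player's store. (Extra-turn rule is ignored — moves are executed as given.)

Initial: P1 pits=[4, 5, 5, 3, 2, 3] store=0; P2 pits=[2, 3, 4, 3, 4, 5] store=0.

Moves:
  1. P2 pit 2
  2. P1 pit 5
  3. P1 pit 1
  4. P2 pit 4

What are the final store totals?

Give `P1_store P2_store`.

Move 1: P2 pit2 -> P1=[4,5,5,3,2,3](0) P2=[2,3,0,4,5,6](1)
Move 2: P1 pit5 -> P1=[4,5,5,3,2,0](1) P2=[3,4,0,4,5,6](1)
Move 3: P1 pit1 -> P1=[4,0,6,4,3,1](2) P2=[3,4,0,4,5,6](1)
Move 4: P2 pit4 -> P1=[5,1,7,4,3,1](2) P2=[3,4,0,4,0,7](2)

Answer: 2 2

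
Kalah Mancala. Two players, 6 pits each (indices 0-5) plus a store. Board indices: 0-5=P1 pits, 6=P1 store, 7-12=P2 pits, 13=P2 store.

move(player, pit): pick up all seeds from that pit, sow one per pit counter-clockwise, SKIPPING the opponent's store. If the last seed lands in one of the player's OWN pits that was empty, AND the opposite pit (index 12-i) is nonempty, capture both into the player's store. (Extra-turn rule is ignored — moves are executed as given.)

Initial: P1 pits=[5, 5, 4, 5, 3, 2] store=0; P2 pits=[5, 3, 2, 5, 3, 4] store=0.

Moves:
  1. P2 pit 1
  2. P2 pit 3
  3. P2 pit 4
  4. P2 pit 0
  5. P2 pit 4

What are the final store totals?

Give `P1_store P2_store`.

Answer: 0 2

Derivation:
Move 1: P2 pit1 -> P1=[5,5,4,5,3,2](0) P2=[5,0,3,6,4,4](0)
Move 2: P2 pit3 -> P1=[6,6,5,5,3,2](0) P2=[5,0,3,0,5,5](1)
Move 3: P2 pit4 -> P1=[7,7,6,5,3,2](0) P2=[5,0,3,0,0,6](2)
Move 4: P2 pit0 -> P1=[7,7,6,5,3,2](0) P2=[0,1,4,1,1,7](2)
Move 5: P2 pit4 -> P1=[7,7,6,5,3,2](0) P2=[0,1,4,1,0,8](2)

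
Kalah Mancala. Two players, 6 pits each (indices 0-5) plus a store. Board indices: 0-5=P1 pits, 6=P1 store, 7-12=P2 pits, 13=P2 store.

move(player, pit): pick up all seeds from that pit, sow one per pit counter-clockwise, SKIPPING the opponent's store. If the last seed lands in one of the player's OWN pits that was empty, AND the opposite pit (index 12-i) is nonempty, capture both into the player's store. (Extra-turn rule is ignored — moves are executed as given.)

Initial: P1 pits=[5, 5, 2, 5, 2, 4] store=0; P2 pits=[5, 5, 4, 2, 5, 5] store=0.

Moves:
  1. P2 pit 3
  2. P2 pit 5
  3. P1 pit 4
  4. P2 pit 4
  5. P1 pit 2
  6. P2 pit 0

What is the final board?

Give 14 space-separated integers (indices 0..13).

Answer: 7 7 0 8 1 6 2 0 6 5 1 1 2 3

Derivation:
Move 1: P2 pit3 -> P1=[5,5,2,5,2,4](0) P2=[5,5,4,0,6,6](0)
Move 2: P2 pit5 -> P1=[6,6,3,6,3,4](0) P2=[5,5,4,0,6,0](1)
Move 3: P1 pit4 -> P1=[6,6,3,6,0,5](1) P2=[6,5,4,0,6,0](1)
Move 4: P2 pit4 -> P1=[7,7,4,7,0,5](1) P2=[6,5,4,0,0,1](2)
Move 5: P1 pit2 -> P1=[7,7,0,8,1,6](2) P2=[6,5,4,0,0,1](2)
Move 6: P2 pit0 -> P1=[7,7,0,8,1,6](2) P2=[0,6,5,1,1,2](3)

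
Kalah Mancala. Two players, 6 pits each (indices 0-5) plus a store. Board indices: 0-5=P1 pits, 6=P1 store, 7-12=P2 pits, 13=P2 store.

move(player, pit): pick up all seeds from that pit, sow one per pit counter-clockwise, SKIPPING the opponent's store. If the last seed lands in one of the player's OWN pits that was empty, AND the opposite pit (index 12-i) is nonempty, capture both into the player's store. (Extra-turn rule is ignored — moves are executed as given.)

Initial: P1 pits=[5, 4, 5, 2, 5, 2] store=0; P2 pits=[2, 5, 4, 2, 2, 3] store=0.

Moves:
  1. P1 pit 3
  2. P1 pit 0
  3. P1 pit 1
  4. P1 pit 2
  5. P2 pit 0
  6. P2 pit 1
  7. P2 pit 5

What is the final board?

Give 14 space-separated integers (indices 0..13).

Move 1: P1 pit3 -> P1=[5,4,5,0,6,3](0) P2=[2,5,4,2,2,3](0)
Move 2: P1 pit0 -> P1=[0,5,6,1,7,4](0) P2=[2,5,4,2,2,3](0)
Move 3: P1 pit1 -> P1=[0,0,7,2,8,5](1) P2=[2,5,4,2,2,3](0)
Move 4: P1 pit2 -> P1=[0,0,0,3,9,6](2) P2=[3,6,5,2,2,3](0)
Move 5: P2 pit0 -> P1=[0,0,0,3,9,6](2) P2=[0,7,6,3,2,3](0)
Move 6: P2 pit1 -> P1=[1,1,0,3,9,6](2) P2=[0,0,7,4,3,4](1)
Move 7: P2 pit5 -> P1=[2,2,1,3,9,6](2) P2=[0,0,7,4,3,0](2)

Answer: 2 2 1 3 9 6 2 0 0 7 4 3 0 2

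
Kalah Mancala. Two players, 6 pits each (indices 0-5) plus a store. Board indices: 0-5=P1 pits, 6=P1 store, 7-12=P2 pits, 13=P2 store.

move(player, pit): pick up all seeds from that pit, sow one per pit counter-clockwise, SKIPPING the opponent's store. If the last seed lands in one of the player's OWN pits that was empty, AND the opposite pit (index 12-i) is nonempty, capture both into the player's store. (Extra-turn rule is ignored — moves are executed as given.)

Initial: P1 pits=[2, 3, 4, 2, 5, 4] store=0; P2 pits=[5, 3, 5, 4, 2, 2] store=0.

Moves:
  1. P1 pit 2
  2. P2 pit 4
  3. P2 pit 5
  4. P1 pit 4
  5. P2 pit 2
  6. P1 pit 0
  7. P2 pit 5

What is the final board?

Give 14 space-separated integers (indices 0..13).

Move 1: P1 pit2 -> P1=[2,3,0,3,6,5](1) P2=[5,3,5,4,2,2](0)
Move 2: P2 pit4 -> P1=[2,3,0,3,6,5](1) P2=[5,3,5,4,0,3](1)
Move 3: P2 pit5 -> P1=[3,4,0,3,6,5](1) P2=[5,3,5,4,0,0](2)
Move 4: P1 pit4 -> P1=[3,4,0,3,0,6](2) P2=[6,4,6,5,0,0](2)
Move 5: P2 pit2 -> P1=[4,5,0,3,0,6](2) P2=[6,4,0,6,1,1](3)
Move 6: P1 pit0 -> P1=[0,6,1,4,0,6](7) P2=[6,0,0,6,1,1](3)
Move 7: P2 pit5 -> P1=[0,6,1,4,0,6](7) P2=[6,0,0,6,1,0](4)

Answer: 0 6 1 4 0 6 7 6 0 0 6 1 0 4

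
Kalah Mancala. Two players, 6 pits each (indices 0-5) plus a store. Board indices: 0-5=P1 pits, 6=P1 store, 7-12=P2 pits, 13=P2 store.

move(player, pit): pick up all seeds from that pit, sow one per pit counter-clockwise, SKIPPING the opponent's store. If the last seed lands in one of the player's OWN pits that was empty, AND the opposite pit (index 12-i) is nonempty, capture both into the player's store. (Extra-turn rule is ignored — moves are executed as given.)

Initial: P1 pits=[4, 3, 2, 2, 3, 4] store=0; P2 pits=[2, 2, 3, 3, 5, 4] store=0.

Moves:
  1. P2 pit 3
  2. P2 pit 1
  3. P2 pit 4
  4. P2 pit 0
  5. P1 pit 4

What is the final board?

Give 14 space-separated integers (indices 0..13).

Move 1: P2 pit3 -> P1=[4,3,2,2,3,4](0) P2=[2,2,3,0,6,5](1)
Move 2: P2 pit1 -> P1=[4,3,0,2,3,4](0) P2=[2,0,4,0,6,5](4)
Move 3: P2 pit4 -> P1=[5,4,1,3,3,4](0) P2=[2,0,4,0,0,6](5)
Move 4: P2 pit0 -> P1=[5,4,1,3,3,4](0) P2=[0,1,5,0,0,6](5)
Move 5: P1 pit4 -> P1=[5,4,1,3,0,5](1) P2=[1,1,5,0,0,6](5)

Answer: 5 4 1 3 0 5 1 1 1 5 0 0 6 5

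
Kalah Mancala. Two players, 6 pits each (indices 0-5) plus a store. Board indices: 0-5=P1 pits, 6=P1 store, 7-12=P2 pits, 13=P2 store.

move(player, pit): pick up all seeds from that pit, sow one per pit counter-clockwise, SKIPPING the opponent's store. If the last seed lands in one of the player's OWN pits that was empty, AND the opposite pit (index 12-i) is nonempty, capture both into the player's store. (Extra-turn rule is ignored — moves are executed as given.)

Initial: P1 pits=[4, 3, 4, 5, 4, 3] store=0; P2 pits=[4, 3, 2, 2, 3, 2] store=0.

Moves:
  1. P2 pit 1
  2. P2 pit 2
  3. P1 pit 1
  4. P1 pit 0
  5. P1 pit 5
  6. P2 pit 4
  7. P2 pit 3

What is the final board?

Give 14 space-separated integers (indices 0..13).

Answer: 2 2 7 7 6 0 1 5 1 0 0 1 5 2

Derivation:
Move 1: P2 pit1 -> P1=[4,3,4,5,4,3](0) P2=[4,0,3,3,4,2](0)
Move 2: P2 pit2 -> P1=[4,3,4,5,4,3](0) P2=[4,0,0,4,5,3](0)
Move 3: P1 pit1 -> P1=[4,0,5,6,5,3](0) P2=[4,0,0,4,5,3](0)
Move 4: P1 pit0 -> P1=[0,1,6,7,6,3](0) P2=[4,0,0,4,5,3](0)
Move 5: P1 pit5 -> P1=[0,1,6,7,6,0](1) P2=[5,1,0,4,5,3](0)
Move 6: P2 pit4 -> P1=[1,2,7,7,6,0](1) P2=[5,1,0,4,0,4](1)
Move 7: P2 pit3 -> P1=[2,2,7,7,6,0](1) P2=[5,1,0,0,1,5](2)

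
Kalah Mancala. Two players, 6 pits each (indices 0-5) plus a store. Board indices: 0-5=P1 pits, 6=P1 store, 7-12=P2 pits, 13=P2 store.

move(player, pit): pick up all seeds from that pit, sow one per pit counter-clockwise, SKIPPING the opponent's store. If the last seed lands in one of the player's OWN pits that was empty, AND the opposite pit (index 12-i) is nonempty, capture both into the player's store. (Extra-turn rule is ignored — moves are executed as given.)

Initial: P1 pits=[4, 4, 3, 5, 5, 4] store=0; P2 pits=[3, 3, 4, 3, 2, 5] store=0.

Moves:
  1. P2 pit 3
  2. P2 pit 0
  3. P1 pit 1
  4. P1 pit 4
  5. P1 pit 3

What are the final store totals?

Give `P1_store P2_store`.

Answer: 2 5

Derivation:
Move 1: P2 pit3 -> P1=[4,4,3,5,5,4](0) P2=[3,3,4,0,3,6](1)
Move 2: P2 pit0 -> P1=[4,4,0,5,5,4](0) P2=[0,4,5,0,3,6](5)
Move 3: P1 pit1 -> P1=[4,0,1,6,6,5](0) P2=[0,4,5,0,3,6](5)
Move 4: P1 pit4 -> P1=[4,0,1,6,0,6](1) P2=[1,5,6,1,3,6](5)
Move 5: P1 pit3 -> P1=[4,0,1,0,1,7](2) P2=[2,6,7,1,3,6](5)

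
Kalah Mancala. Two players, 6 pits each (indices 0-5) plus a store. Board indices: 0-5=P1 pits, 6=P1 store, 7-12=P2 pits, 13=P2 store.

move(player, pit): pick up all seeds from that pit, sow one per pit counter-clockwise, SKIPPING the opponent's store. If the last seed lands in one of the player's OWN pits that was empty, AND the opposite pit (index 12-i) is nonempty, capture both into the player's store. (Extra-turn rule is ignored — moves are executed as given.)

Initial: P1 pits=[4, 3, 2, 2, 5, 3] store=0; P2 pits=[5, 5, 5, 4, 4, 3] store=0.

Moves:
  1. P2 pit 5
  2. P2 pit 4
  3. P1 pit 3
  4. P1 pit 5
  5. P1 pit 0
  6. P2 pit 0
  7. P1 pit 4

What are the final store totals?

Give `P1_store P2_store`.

Move 1: P2 pit5 -> P1=[5,4,2,2,5,3](0) P2=[5,5,5,4,4,0](1)
Move 2: P2 pit4 -> P1=[6,5,2,2,5,3](0) P2=[5,5,5,4,0,1](2)
Move 3: P1 pit3 -> P1=[6,5,2,0,6,4](0) P2=[5,5,5,4,0,1](2)
Move 4: P1 pit5 -> P1=[6,5,2,0,6,0](1) P2=[6,6,6,4,0,1](2)
Move 5: P1 pit0 -> P1=[0,6,3,1,7,1](2) P2=[6,6,6,4,0,1](2)
Move 6: P2 pit0 -> P1=[0,6,3,1,7,1](2) P2=[0,7,7,5,1,2](3)
Move 7: P1 pit4 -> P1=[0,6,3,1,0,2](3) P2=[1,8,8,6,2,2](3)

Answer: 3 3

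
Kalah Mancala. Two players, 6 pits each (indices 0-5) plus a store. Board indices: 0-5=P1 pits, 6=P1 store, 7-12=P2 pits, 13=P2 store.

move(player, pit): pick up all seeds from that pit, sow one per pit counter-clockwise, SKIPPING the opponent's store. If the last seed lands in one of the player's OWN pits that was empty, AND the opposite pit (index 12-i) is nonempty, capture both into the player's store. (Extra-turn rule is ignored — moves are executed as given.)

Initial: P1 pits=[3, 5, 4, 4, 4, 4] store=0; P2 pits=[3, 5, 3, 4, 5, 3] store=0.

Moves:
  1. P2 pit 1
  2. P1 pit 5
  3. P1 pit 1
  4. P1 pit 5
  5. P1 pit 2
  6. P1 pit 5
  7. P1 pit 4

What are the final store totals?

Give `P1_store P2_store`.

Move 1: P2 pit1 -> P1=[3,5,4,4,4,4](0) P2=[3,0,4,5,6,4](1)
Move 2: P1 pit5 -> P1=[3,5,4,4,4,0](1) P2=[4,1,5,5,6,4](1)
Move 3: P1 pit1 -> P1=[3,0,5,5,5,1](2) P2=[4,1,5,5,6,4](1)
Move 4: P1 pit5 -> P1=[3,0,5,5,5,0](3) P2=[4,1,5,5,6,4](1)
Move 5: P1 pit2 -> P1=[3,0,0,6,6,1](4) P2=[5,1,5,5,6,4](1)
Move 6: P1 pit5 -> P1=[3,0,0,6,6,0](5) P2=[5,1,5,5,6,4](1)
Move 7: P1 pit4 -> P1=[3,0,0,6,0,1](6) P2=[6,2,6,6,6,4](1)

Answer: 6 1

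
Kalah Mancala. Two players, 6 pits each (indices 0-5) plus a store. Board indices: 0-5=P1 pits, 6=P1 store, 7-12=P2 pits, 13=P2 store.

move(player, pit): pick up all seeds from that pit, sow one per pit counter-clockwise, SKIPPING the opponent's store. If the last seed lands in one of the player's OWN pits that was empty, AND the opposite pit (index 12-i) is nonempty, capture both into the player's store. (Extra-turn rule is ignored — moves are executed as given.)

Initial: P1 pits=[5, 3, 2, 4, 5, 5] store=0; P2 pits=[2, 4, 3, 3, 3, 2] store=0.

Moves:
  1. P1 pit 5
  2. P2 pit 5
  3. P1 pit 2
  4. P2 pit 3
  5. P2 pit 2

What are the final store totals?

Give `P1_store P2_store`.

Answer: 1 3

Derivation:
Move 1: P1 pit5 -> P1=[5,3,2,4,5,0](1) P2=[3,5,4,4,3,2](0)
Move 2: P2 pit5 -> P1=[6,3,2,4,5,0](1) P2=[3,5,4,4,3,0](1)
Move 3: P1 pit2 -> P1=[6,3,0,5,6,0](1) P2=[3,5,4,4,3,0](1)
Move 4: P2 pit3 -> P1=[7,3,0,5,6,0](1) P2=[3,5,4,0,4,1](2)
Move 5: P2 pit2 -> P1=[7,3,0,5,6,0](1) P2=[3,5,0,1,5,2](3)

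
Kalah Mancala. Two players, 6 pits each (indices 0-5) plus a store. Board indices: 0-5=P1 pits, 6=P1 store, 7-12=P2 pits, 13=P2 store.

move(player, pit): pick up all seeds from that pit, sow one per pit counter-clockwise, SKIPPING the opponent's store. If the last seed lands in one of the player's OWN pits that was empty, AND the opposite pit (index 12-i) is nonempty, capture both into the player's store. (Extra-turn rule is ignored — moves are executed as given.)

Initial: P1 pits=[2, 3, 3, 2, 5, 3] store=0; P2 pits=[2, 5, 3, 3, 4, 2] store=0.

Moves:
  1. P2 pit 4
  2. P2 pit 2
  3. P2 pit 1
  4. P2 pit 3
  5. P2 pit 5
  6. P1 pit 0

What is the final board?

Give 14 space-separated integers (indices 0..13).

Move 1: P2 pit4 -> P1=[3,4,3,2,5,3](0) P2=[2,5,3,3,0,3](1)
Move 2: P2 pit2 -> P1=[3,4,3,2,5,3](0) P2=[2,5,0,4,1,4](1)
Move 3: P2 pit1 -> P1=[3,4,3,2,5,3](0) P2=[2,0,1,5,2,5](2)
Move 4: P2 pit3 -> P1=[4,5,3,2,5,3](0) P2=[2,0,1,0,3,6](3)
Move 5: P2 pit5 -> P1=[5,6,4,3,6,3](0) P2=[2,0,1,0,3,0](4)
Move 6: P1 pit0 -> P1=[0,7,5,4,7,4](0) P2=[2,0,1,0,3,0](4)

Answer: 0 7 5 4 7 4 0 2 0 1 0 3 0 4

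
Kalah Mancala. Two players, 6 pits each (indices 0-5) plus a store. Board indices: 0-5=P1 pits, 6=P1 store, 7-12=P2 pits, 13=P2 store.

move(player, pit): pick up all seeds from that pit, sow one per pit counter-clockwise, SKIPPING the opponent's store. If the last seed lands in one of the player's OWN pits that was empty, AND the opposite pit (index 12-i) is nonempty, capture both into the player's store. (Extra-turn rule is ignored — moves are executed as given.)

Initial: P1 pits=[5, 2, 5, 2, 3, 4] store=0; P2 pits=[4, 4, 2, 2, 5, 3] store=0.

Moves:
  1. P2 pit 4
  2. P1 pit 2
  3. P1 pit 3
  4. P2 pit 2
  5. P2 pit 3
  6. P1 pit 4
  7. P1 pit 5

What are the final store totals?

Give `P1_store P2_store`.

Move 1: P2 pit4 -> P1=[6,3,6,2,3,4](0) P2=[4,4,2,2,0,4](1)
Move 2: P1 pit2 -> P1=[6,3,0,3,4,5](1) P2=[5,5,2,2,0,4](1)
Move 3: P1 pit3 -> P1=[6,3,0,0,5,6](2) P2=[5,5,2,2,0,4](1)
Move 4: P2 pit2 -> P1=[6,0,0,0,5,6](2) P2=[5,5,0,3,0,4](5)
Move 5: P2 pit3 -> P1=[6,0,0,0,5,6](2) P2=[5,5,0,0,1,5](6)
Move 6: P1 pit4 -> P1=[6,0,0,0,0,7](3) P2=[6,6,1,0,1,5](6)
Move 7: P1 pit5 -> P1=[6,0,0,0,0,0](4) P2=[7,7,2,1,2,6](6)

Answer: 4 6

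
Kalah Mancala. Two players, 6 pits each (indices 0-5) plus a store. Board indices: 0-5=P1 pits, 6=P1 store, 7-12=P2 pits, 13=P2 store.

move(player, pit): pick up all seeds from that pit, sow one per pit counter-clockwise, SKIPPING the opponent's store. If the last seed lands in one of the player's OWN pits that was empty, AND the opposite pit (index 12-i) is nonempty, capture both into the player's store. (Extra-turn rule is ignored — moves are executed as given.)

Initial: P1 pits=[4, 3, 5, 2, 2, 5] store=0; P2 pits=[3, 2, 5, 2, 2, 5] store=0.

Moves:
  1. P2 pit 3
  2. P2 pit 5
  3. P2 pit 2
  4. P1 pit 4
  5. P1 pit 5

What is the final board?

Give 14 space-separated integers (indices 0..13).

Answer: 6 4 6 3 0 0 2 5 3 1 2 5 1 2

Derivation:
Move 1: P2 pit3 -> P1=[4,3,5,2,2,5](0) P2=[3,2,5,0,3,6](0)
Move 2: P2 pit5 -> P1=[5,4,6,3,3,5](0) P2=[3,2,5,0,3,0](1)
Move 3: P2 pit2 -> P1=[6,4,6,3,3,5](0) P2=[3,2,0,1,4,1](2)
Move 4: P1 pit4 -> P1=[6,4,6,3,0,6](1) P2=[4,2,0,1,4,1](2)
Move 5: P1 pit5 -> P1=[6,4,6,3,0,0](2) P2=[5,3,1,2,5,1](2)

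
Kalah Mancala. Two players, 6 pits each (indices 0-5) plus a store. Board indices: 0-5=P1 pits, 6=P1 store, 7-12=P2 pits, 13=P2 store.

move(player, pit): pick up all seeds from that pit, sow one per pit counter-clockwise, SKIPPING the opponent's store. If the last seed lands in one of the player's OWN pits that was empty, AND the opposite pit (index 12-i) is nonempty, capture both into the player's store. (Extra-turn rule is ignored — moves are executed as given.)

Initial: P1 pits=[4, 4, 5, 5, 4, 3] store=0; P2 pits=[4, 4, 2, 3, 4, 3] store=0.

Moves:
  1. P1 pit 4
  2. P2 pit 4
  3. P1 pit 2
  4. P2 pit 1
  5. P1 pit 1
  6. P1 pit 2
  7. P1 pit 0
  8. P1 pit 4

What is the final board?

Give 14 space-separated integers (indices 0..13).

Move 1: P1 pit4 -> P1=[4,4,5,5,0,4](1) P2=[5,5,2,3,4,3](0)
Move 2: P2 pit4 -> P1=[5,5,5,5,0,4](1) P2=[5,5,2,3,0,4](1)
Move 3: P1 pit2 -> P1=[5,5,0,6,1,5](2) P2=[6,5,2,3,0,4](1)
Move 4: P2 pit1 -> P1=[5,5,0,6,1,5](2) P2=[6,0,3,4,1,5](2)
Move 5: P1 pit1 -> P1=[5,0,1,7,2,6](3) P2=[6,0,3,4,1,5](2)
Move 6: P1 pit2 -> P1=[5,0,0,8,2,6](3) P2=[6,0,3,4,1,5](2)
Move 7: P1 pit0 -> P1=[0,1,1,9,3,7](3) P2=[6,0,3,4,1,5](2)
Move 8: P1 pit4 -> P1=[0,1,1,9,0,8](4) P2=[7,0,3,4,1,5](2)

Answer: 0 1 1 9 0 8 4 7 0 3 4 1 5 2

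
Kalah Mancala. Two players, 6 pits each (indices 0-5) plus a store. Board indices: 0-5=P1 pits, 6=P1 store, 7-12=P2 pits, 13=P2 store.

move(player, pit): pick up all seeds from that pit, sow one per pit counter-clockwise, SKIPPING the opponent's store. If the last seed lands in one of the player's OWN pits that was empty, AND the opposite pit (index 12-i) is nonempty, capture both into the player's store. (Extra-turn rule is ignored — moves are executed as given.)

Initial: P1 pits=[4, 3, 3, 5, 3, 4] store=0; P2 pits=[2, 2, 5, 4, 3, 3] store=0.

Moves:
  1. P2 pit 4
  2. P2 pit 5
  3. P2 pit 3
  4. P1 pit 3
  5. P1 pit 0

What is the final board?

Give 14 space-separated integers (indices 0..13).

Move 1: P2 pit4 -> P1=[5,3,3,5,3,4](0) P2=[2,2,5,4,0,4](1)
Move 2: P2 pit5 -> P1=[6,4,4,5,3,4](0) P2=[2,2,5,4,0,0](2)
Move 3: P2 pit3 -> P1=[7,4,4,5,3,4](0) P2=[2,2,5,0,1,1](3)
Move 4: P1 pit3 -> P1=[7,4,4,0,4,5](1) P2=[3,3,5,0,1,1](3)
Move 5: P1 pit0 -> P1=[0,5,5,1,5,6](2) P2=[4,3,5,0,1,1](3)

Answer: 0 5 5 1 5 6 2 4 3 5 0 1 1 3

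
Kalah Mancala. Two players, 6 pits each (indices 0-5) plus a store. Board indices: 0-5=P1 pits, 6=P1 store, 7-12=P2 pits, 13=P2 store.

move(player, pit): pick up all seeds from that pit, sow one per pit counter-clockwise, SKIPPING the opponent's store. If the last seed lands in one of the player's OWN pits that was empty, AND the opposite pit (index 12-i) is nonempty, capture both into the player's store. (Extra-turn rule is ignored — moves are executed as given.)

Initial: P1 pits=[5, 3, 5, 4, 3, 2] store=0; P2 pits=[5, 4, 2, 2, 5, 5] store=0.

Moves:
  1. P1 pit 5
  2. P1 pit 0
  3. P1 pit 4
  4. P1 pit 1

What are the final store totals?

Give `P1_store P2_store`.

Move 1: P1 pit5 -> P1=[5,3,5,4,3,0](1) P2=[6,4,2,2,5,5](0)
Move 2: P1 pit0 -> P1=[0,4,6,5,4,0](8) P2=[0,4,2,2,5,5](0)
Move 3: P1 pit4 -> P1=[0,4,6,5,0,1](9) P2=[1,5,2,2,5,5](0)
Move 4: P1 pit1 -> P1=[0,0,7,6,1,2](9) P2=[1,5,2,2,5,5](0)

Answer: 9 0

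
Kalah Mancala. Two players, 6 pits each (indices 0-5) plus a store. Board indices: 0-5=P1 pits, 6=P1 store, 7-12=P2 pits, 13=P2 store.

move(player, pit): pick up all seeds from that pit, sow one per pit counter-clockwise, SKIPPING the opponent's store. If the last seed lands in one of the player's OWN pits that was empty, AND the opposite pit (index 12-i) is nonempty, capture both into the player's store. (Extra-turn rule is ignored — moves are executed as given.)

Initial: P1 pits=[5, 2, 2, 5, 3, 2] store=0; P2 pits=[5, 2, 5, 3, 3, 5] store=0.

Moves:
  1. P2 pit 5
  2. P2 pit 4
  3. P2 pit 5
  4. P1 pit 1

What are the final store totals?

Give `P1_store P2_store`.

Answer: 0 3

Derivation:
Move 1: P2 pit5 -> P1=[6,3,3,6,3,2](0) P2=[5,2,5,3,3,0](1)
Move 2: P2 pit4 -> P1=[7,3,3,6,3,2](0) P2=[5,2,5,3,0,1](2)
Move 3: P2 pit5 -> P1=[7,3,3,6,3,2](0) P2=[5,2,5,3,0,0](3)
Move 4: P1 pit1 -> P1=[7,0,4,7,4,2](0) P2=[5,2,5,3,0,0](3)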